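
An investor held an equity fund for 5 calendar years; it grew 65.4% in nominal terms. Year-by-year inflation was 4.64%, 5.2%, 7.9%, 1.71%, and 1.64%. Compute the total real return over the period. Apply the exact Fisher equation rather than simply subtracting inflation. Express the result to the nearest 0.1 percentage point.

34.7%

Cumulative inflation factor: 1.0464 × 1.052 × 1.079 × 1.0171 × 1.0164 ≈ 1.22790.
Nominal growth factor: 1.65400. Real growth factor = 1.65400 / 1.22790 ≈ 1.34701.
Total real return ≈ 34.7015%.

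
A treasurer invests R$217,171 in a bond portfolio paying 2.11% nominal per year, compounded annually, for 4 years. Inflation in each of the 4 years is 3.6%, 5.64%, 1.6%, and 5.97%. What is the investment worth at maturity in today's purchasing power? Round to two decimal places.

R$200,359.60

Nominal value at maturity: R$217,171 × (1 + 2.11%)^4 ≈ R$236,088.56.
Price-level factor over 4 years: 1.036 × 1.0564 × 1.016 × 1.0597 ≈ 1.1783241812.
The maturity value deflated by that factor is the answer in today's purchasing power.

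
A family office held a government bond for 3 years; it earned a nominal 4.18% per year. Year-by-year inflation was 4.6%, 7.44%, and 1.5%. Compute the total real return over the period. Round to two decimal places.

-0.87%

Cumulative inflation factor: 1.046 × 1.0744 × 1.015 ≈ 1.14068.
Nominal growth factor: 1.13071. Real growth factor = 1.13071 / 1.14068 ≈ 0.99126.
Total real return ≈ -0.8736%.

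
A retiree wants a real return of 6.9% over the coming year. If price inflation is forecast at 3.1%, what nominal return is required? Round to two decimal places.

10.21%

By the Fisher equation, 1 + r_nom = (1 + 6.9%)(1 + 3.1%) = 1.069 × 1.031 = 1.102139.
So r_nom = 10.2139%.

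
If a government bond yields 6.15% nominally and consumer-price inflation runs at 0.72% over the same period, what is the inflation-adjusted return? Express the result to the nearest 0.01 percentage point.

Real return via the Fisher equation: (1 + 6.15%)/(1 + 0.72%) − 1 = 1.0615/1.0072 − 1 ≈ 0.05391.

5.39%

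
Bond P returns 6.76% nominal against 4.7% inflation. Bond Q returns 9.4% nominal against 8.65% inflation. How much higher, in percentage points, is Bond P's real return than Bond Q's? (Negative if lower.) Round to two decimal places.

1.28

Bond P real return: 1.0676/1.047 − 1 = 1.968%.
Bond Q real return: 1.094/1.0865 − 1 = 0.690%.
Difference: 1.968 − 0.690 = 1.278 pp.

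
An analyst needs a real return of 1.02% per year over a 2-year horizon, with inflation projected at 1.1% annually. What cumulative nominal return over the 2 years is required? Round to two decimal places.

4.31%

Required annual nominal rate: (1+1.02%)(1+1.1%) − 1 = 2.13122%.
Cumulative over 2 years: (1 + 0.0213122)^2 − 1 ≈ 0.04308.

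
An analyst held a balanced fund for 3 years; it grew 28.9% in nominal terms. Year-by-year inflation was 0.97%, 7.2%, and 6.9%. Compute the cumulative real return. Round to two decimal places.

11.40%

Cumulative inflation factor: 1.0097 × 1.072 × 1.069 ≈ 1.15708.
Nominal growth factor: 1.28900. Real growth factor = 1.28900 / 1.15708 ≈ 1.11401.
Total real return ≈ 11.4007%.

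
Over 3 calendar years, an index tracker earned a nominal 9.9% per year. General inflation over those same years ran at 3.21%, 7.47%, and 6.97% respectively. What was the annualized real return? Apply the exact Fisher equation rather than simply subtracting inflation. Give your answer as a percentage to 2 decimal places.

Cumulative inflation factor: 1.0321 × 1.0747 × 1.0697 ≈ 1.18651.
Nominal growth factor: 1.32737. Real growth factor = 1.32737 / 1.18651 ≈ 1.11872.
Annualized: 1.11872^(1/3) − 1 ≈ 0.03810.

3.81%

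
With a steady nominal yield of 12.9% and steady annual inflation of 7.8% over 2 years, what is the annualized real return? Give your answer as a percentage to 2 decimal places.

With constant rates the annual real return is the same each year: (1+12.9%)/(1+7.8%) − 1 = 0.04731.

4.73%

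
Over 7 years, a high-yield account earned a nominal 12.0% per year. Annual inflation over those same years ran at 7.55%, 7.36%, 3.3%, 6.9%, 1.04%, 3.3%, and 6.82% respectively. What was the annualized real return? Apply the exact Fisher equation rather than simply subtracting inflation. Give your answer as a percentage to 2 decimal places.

6.51%

Cumulative inflation factor: 1.0755 × 1.0736 × 1.033 × 1.069 × 1.0104 × 1.033 × 1.0682 ≈ 1.42160.
Nominal growth factor: 2.21068. Real growth factor = 2.21068 / 1.42160 ≈ 1.55507.
Annualized: 1.55507^(1/7) − 1 ≈ 0.06511.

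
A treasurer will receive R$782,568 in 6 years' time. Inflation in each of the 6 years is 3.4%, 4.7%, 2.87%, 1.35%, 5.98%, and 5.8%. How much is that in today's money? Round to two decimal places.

R$618,347.76

Price-level factor over 6 years: 1.034 × 1.047 × 1.0287 × 1.0135 × 1.0598 × 1.058 ≈ 1.2655791058.
Purchasing power today: R$782,568 divided by that factor.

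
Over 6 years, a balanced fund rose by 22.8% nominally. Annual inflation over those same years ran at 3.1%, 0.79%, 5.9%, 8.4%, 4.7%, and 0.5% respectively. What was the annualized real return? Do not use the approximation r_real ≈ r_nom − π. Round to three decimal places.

Cumulative inflation factor: 1.031 × 1.0079 × 1.059 × 1.084 × 1.047 × 1.005 ≈ 1.25520.
Nominal growth factor: 1.22800. Real growth factor = 1.22800 / 1.25520 ≈ 0.97833.
Annualized: 0.97833^(1/6) − 1 ≈ -0.00365.

-0.365%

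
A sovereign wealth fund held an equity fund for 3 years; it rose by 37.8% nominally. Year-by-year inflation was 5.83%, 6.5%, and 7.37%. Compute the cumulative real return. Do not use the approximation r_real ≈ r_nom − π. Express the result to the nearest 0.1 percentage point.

13.9%

Cumulative inflation factor: 1.0583 × 1.065 × 1.0737 ≈ 1.21016.
Nominal growth factor: 1.37800. Real growth factor = 1.37800 / 1.21016 ≈ 1.13870.
Total real return ≈ 13.8696%.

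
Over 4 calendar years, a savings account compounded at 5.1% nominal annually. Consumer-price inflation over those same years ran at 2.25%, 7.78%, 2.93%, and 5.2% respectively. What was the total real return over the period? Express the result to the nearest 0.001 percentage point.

Cumulative inflation factor: 1.0225 × 1.0778 × 1.0293 × 1.052 ≈ 1.19333.
Nominal growth factor: 1.22014. Real growth factor = 1.22014 / 1.19333 ≈ 1.02247.
Total real return ≈ 2.2473%.

2.247%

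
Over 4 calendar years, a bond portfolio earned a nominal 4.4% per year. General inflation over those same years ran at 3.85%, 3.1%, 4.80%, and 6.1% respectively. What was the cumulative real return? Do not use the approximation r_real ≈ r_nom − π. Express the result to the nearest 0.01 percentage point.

-0.22%

Cumulative inflation factor: 1.0385 × 1.031 × 1.0480 × 1.061 ≈ 1.19053.
Nominal growth factor: 1.18796. Real growth factor = 1.18796 / 1.19053 ≈ 0.99784.
Total real return ≈ -0.2162%.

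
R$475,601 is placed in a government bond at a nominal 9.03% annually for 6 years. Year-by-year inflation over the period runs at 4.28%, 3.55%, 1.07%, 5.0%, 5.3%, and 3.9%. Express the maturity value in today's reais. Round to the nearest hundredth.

R$637,253.49

Nominal value at maturity: R$475,601 × (1 + 9.03%)^6 ≈ R$798,948.58.
Price-level factor over 6 years: 1.0428 × 1.0355 × 1.0107 × 1.050 × 1.053 × 1.039 ≈ 1.2537374803.
The maturity value deflated by that factor is the answer in today's purchasing power.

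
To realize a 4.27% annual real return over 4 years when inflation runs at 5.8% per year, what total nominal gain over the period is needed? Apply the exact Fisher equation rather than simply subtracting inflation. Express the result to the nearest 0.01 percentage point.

Required annual nominal rate: (1+4.27%)(1+5.8%) − 1 = 10.31766%.
Cumulative over 4 years: (1 + 0.1031766)^4 − 1 ≈ 0.48109.

48.11%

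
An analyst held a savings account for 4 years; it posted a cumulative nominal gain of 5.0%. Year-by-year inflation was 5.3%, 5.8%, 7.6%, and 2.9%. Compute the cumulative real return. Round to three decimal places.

Cumulative inflation factor: 1.053 × 1.058 × 1.076 × 1.029 ≈ 1.23351.
Nominal growth factor: 1.05000. Real growth factor = 1.05000 / 1.23351 ≈ 0.85123.
Total real return ≈ -14.8769%.

-14.877%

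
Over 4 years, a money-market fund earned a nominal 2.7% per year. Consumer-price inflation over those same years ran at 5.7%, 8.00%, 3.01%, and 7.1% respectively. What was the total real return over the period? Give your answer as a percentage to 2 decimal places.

-11.67%

Cumulative inflation factor: 1.057 × 1.0800 × 1.0301 × 1.071 ≈ 1.25941.
Nominal growth factor: 1.11245. Real growth factor = 1.11245 / 1.25941 ≈ 0.88331.
Total real return ≈ -11.6688%.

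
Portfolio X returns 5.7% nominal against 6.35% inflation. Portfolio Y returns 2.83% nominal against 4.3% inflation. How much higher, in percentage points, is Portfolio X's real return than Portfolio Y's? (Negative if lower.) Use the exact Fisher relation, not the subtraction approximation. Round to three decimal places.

Portfolio X real return: 1.057/1.0635 − 1 = -0.6112%.
Portfolio Y real return: 1.0283/1.043 − 1 = -1.4094%.
Difference: -0.6112 − (-1.4094) = 0.7982 pp.

0.798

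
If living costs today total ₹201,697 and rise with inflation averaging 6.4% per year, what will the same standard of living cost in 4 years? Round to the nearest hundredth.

Cumulative price-level factor: (1+6.4%)^4 ≈ 1.2816413532.
Multiplying ₹201,697 by the price-level factor gives the future nominal sum.

₹258,503.22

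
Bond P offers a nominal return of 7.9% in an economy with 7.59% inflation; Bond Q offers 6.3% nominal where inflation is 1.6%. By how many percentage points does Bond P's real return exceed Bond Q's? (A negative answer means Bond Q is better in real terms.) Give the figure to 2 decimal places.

-4.34

Bond P real return: 1.079/1.0759 − 1 = 0.288%.
Bond Q real return: 1.063/1.016 − 1 = 4.626%.
Difference: 0.288 − 4.626 = -4.338 pp.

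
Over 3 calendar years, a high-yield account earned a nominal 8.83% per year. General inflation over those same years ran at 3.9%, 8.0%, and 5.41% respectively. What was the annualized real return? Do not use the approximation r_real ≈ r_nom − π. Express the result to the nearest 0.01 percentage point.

Cumulative inflation factor: 1.039 × 1.080 × 1.0541 ≈ 1.18283.
Nominal growth factor: 1.28898. Real growth factor = 1.28898 / 1.18283 ≈ 1.08974.
Annualized: 1.08974^(1/3) − 1 ≈ 0.02906.

2.91%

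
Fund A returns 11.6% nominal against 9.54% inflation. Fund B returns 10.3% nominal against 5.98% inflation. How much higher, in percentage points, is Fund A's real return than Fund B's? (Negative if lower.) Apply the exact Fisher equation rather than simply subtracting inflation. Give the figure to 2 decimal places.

-2.20

Fund A real return: 1.116/1.0954 − 1 = 1.881%.
Fund B real return: 1.103/1.0598 − 1 = 4.076%.
Difference: 1.881 − 4.076 = -2.195 pp.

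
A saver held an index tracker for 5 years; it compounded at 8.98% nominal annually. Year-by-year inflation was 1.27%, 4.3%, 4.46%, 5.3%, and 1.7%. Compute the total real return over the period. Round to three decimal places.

Cumulative inflation factor: 1.0127 × 1.043 × 1.0446 × 1.053 × 1.017 ≈ 1.18158.
Nominal growth factor: 1.53721. Real growth factor = 1.53721 / 1.18158 ≈ 1.30098.
Total real return ≈ 30.0977%.

30.098%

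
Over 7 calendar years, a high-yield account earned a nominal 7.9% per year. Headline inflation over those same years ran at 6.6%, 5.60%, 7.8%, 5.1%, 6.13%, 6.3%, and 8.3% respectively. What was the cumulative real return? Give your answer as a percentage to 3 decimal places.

9.272%

Cumulative inflation factor: 1.066 × 1.0560 × 1.078 × 1.051 × 1.0613 × 1.063 × 1.083 ≈ 1.55827.
Nominal growth factor: 1.70275. Real growth factor = 1.70275 / 1.55827 ≈ 1.09272.
Total real return ≈ 9.2717%.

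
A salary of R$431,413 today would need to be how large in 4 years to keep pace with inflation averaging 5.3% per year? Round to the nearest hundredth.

Cumulative price-level factor: (1+5.3%)^4 ≈ 1.2294573985.
Multiplying R$431,413 by the price-level factor gives the future nominal sum.

R$530,403.90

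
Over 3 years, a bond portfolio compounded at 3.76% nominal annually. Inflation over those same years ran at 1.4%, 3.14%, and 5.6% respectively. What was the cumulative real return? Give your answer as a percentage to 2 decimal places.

1.15%

Cumulative inflation factor: 1.014 × 1.0314 × 1.056 ≈ 1.10441.
Nominal growth factor: 1.11709. Real growth factor = 1.11709 / 1.10441 ≈ 1.01149.
Total real return ≈ 1.1488%.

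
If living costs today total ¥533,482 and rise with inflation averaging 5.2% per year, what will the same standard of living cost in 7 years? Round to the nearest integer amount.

¥760,729

Cumulative price-level factor: (1+5.2%)^7 ≈ 1.4259693103.
The nominal amount required is ¥533,482 scaled up by that factor.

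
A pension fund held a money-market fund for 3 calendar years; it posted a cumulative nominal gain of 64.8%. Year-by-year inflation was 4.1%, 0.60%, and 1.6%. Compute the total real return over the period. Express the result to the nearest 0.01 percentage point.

54.89%

Cumulative inflation factor: 1.041 × 1.0060 × 1.016 ≈ 1.06400.
Nominal growth factor: 1.64800. Real growth factor = 1.64800 / 1.06400 ≈ 1.54887.
Total real return ≈ 54.8869%.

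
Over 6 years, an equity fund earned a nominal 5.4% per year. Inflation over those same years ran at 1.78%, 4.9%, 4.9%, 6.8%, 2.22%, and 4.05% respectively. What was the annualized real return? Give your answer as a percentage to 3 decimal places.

Cumulative inflation factor: 1.0178 × 1.049 × 1.049 × 1.068 × 1.0222 × 1.0405 ≈ 1.27222.
Nominal growth factor: 1.37102. Real growth factor = 1.37102 / 1.27222 ≈ 1.07766.
Annualized: 1.07766^(1/6) − 1 ≈ 0.01254.

1.254%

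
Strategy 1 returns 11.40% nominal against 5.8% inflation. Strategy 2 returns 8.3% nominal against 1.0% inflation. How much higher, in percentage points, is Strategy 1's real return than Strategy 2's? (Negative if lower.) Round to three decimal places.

Strategy 1 real return: 1.1140/1.058 − 1 = 5.2930%.
Strategy 2 real return: 1.083/1.010 − 1 = 7.2277%.
Difference: 5.2930 − 7.2277 = -1.9347 pp.

-1.935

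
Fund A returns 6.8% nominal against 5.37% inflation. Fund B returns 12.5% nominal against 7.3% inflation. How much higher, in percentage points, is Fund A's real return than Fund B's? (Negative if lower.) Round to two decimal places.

Fund A real return: 1.068/1.0537 − 1 = 1.357%.
Fund B real return: 1.125/1.073 − 1 = 4.846%.
Difference: 1.357 − 4.846 = -3.489 pp.

-3.49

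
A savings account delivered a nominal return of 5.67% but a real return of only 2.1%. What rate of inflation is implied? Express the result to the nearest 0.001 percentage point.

From (1+r_nom) = (1+r_real)(1+π), we get 1+π = (1 + 5.67%)/(1 + 2.1%) = 1.0567/1.021 ≈ 1.03497.
So π ≈ 3.4966%.

3.497%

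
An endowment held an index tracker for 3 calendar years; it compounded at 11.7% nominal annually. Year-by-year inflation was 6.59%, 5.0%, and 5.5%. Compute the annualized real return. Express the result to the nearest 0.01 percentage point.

Cumulative inflation factor: 1.0659 × 1.050 × 1.055 ≈ 1.18075.
Nominal growth factor: 1.39367. Real growth factor = 1.39367 / 1.18075 ≈ 1.18032.
Annualized: 1.18032^(1/3) − 1 ≈ 0.05682.

5.68%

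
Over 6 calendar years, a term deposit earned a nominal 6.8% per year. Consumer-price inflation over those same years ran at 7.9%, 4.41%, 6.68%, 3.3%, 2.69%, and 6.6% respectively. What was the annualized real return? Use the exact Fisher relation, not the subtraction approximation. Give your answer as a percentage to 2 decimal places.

1.48%

Cumulative inflation factor: 1.079 × 1.0441 × 1.0668 × 1.033 × 1.0269 × 1.066 ≈ 1.35904.
Nominal growth factor: 1.48398. Real growth factor = 1.48398 / 1.35904 ≈ 1.09193.
Annualized: 1.09193^(1/6) − 1 ≈ 0.01477.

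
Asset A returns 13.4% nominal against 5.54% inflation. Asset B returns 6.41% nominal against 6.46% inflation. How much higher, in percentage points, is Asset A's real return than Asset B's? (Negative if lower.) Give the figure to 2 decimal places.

Asset A real return: 1.134/1.0554 − 1 = 7.447%.
Asset B real return: 1.0641/1.0646 − 1 = -0.047%.
Difference: 7.447 − (-0.047) = 7.494 pp.

7.49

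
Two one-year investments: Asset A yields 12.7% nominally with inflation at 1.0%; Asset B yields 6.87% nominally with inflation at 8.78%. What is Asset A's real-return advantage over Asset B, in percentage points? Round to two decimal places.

13.34

Asset A real return: 1.127/1.010 − 1 = 11.584%.
Asset B real return: 1.0687/1.0878 − 1 = -1.756%.
Difference: 11.584 − (-1.756) = 13.340 pp.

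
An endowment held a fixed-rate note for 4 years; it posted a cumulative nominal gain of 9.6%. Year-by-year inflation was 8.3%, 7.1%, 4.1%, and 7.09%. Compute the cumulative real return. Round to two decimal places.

-15.24%

Cumulative inflation factor: 1.083 × 1.071 × 1.041 × 1.0709 ≈ 1.29306.
Nominal growth factor: 1.09600. Real growth factor = 1.09600 / 1.29306 ≈ 0.84760.
Total real return ≈ -15.2396%.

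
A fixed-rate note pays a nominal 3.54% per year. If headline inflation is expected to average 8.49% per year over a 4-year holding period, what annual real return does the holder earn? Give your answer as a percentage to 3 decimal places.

-4.563%

With constant rates the annual real return is the same each year: (1+3.54%)/(1+8.49%) − 1 = -0.04563.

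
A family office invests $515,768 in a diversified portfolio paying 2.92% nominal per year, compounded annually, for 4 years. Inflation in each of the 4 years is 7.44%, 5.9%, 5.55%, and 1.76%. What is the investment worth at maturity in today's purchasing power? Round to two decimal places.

Nominal value at maturity: $515,768 × (1 + 2.92%)^4 ≈ $578,700.03.
Price-level factor over 4 years: 1.0744 × 1.059 × 1.0555 × 1.0176 ≈ 1.2220734126.
The maturity value deflated by that factor is the answer in today's purchasing power.

$473,539.50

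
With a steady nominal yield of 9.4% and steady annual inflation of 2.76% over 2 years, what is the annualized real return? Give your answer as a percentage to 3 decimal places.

6.462%

With constant rates the annual real return is the same each year: (1+9.4%)/(1+2.76%) − 1 = 0.06462.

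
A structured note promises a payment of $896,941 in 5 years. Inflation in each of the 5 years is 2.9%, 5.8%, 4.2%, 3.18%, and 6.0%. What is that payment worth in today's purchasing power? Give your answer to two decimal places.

$722,925.80

Price-level factor over 5 years: 1.029 × 1.058 × 1.042 × 1.0318 × 1.060 ≈ 1.2407096218.
Purchasing power today: $896,941 divided by that factor.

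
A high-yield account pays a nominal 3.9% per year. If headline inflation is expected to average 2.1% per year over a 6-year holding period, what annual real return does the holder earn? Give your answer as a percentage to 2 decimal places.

With constant rates the annual real return is the same each year: (1+3.9%)/(1+2.1%) − 1 = 0.01763.

1.76%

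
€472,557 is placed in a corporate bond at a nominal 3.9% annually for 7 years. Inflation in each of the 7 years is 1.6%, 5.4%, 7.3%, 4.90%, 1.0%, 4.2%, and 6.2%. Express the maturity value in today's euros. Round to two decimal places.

Nominal value at maturity: €472,557 × (1 + 3.9%)^7 ≈ €617,679.28.
Price-level factor over 7 years: 1.016 × 1.054 × 1.073 × 1.0490 × 1.010 × 1.042 × 1.062 ≈ 1.3471722814.
The maturity value deflated by that factor is the answer in today's purchasing power.

€458,500.59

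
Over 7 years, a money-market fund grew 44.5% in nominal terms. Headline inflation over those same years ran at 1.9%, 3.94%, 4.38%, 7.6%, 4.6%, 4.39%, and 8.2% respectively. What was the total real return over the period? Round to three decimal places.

Cumulative inflation factor: 1.019 × 1.0394 × 1.0438 × 1.076 × 1.046 × 1.0439 × 1.082 ≈ 1.40541.
Nominal growth factor: 1.44500. Real growth factor = 1.44500 / 1.40541 ≈ 1.02817.
Total real return ≈ 2.8167%.

2.817%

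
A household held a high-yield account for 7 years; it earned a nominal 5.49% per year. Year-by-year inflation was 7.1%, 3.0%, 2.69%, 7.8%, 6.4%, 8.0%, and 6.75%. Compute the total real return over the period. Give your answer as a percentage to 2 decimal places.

-2.96%

Cumulative inflation factor: 1.071 × 1.030 × 1.0269 × 1.078 × 1.064 × 1.080 × 1.0675 ≈ 1.49798.
Nominal growth factor: 1.45371. Real growth factor = 1.45371 / 1.49798 ≈ 0.97045.
Total real return ≈ -2.9552%.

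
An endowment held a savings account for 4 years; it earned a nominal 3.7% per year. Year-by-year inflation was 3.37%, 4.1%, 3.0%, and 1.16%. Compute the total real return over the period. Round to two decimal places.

3.14%

Cumulative inflation factor: 1.0337 × 1.041 × 1.030 × 1.0116 ≈ 1.12122.
Nominal growth factor: 1.15642. Real growth factor = 1.15642 / 1.12122 ≈ 1.03139.
Total real return ≈ 3.1392%.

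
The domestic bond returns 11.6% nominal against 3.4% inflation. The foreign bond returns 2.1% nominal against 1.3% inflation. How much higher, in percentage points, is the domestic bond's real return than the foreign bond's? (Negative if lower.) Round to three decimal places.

The domestic bond real return: 1.116/1.034 − 1 = 7.9304%.
The foreign bond real return: 1.021/1.013 − 1 = 0.7897%.
Difference: 7.9304 − 0.7897 = 7.1407 pp.

7.141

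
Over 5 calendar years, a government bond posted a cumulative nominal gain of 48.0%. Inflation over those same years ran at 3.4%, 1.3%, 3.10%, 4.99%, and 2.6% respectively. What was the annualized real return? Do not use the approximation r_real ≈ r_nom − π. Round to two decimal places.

Cumulative inflation factor: 1.034 × 1.013 × 1.0310 × 1.0499 × 1.026 ≈ 1.16328.
Nominal growth factor: 1.48000. Real growth factor = 1.48000 / 1.16328 ≈ 1.27227.
Annualized: 1.27227^(1/5) − 1 ≈ 0.04934.

4.93%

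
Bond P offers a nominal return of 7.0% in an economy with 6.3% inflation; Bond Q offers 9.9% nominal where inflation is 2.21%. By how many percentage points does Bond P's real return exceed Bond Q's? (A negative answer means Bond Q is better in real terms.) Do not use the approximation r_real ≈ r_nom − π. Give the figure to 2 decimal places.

Bond P real return: 1.070/1.063 − 1 = 0.659%.
Bond Q real return: 1.099/1.0221 − 1 = 7.524%.
Difference: 0.659 − 7.524 = -6.865 pp.

-6.87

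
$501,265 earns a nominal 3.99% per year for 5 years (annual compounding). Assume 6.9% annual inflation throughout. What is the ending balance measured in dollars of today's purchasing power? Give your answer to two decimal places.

$436,653.30

Nominal value at maturity: $501,265 × (1 + 3.99%)^5 ≈ $609,572.37.
Price-level factor over 5 years: (1 + 6.9%)^5 ≈ 1.3960099896.
Dividing the nominal maturity value by the price-level factor gives the value in today's money.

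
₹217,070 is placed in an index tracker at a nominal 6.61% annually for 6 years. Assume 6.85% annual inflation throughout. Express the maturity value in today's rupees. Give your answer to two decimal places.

Nominal value at maturity: ₹217,070 × (1 + 6.61%)^6 ≈ ₹318,703.96.
Price-level factor over 6 years: (1 + 6.85%)^6 ≈ 1.4881515430.
Dividing the nominal maturity value by the price-level factor gives the value in today's money.

₹214,160.96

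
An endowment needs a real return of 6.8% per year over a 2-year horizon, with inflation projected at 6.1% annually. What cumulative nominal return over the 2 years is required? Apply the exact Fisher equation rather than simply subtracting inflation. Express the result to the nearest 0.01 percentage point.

Required annual nominal rate: (1+6.8%)(1+6.1%) − 1 = 13.3148%.
Cumulative over 2 years: (1 + 0.133148)^2 − 1 ≈ 0.28402.

28.40%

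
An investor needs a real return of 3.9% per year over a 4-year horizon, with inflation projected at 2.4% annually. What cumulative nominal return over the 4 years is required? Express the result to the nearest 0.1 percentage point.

28.1%

Required annual nominal rate: (1+3.9%)(1+2.4%) − 1 = 6.3936%.
Cumulative over 4 years: (1 + 0.063936)^4 − 1 ≈ 0.28133.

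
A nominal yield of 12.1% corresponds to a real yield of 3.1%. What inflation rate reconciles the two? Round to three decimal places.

8.729%

From (1+r_nom) = (1+r_real)(1+π), we get 1+π = (1 + 12.1%)/(1 + 3.1%) = 1.121/1.031 ≈ 1.08729.
So π ≈ 8.7294%.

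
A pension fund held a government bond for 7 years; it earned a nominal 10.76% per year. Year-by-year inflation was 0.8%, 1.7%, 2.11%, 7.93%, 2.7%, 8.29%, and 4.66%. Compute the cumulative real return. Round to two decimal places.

55.51%

Cumulative inflation factor: 1.008 × 1.017 × 1.0211 × 1.0793 × 1.027 × 1.0829 × 1.0466 ≈ 1.31502.
Nominal growth factor: 2.04494. Real growth factor = 2.04494 / 1.31502 ≈ 1.55507.
Total real return ≈ 55.5067%.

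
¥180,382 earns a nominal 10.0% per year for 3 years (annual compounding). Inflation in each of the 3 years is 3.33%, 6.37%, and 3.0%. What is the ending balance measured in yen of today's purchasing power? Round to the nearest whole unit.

Nominal value at maturity: ¥180,382 × (1 + 10.0%)^3 ≈ ¥240,088.
Price-level factor over 3 years: 1.0333 × 1.0637 × 1.030 = 1.1320948463.
The maturity value deflated by that factor is the answer in today's purchasing power.

¥212,074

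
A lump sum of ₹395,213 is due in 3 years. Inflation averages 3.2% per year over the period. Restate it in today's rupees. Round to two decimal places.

Price-level factor over 3 years: (1 + 3.2%)^3 = 1.099104768.
Purchasing power today: ₹395,213 divided by that factor.

₹359,577.19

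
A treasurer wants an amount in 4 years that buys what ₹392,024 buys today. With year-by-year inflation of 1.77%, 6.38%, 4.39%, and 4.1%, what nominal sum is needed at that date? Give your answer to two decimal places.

Cumulative price-level factor: 1.0177 × 1.0638 × 1.0439 × 1.041 ≈ 1.1764931086.
The nominal amount required is ₹392,024 scaled up by that factor.

₹461,213.53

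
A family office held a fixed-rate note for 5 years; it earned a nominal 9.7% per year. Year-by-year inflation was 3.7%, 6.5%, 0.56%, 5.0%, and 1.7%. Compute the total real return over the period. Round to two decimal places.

33.96%

Cumulative inflation factor: 1.037 × 1.065 × 1.0056 × 1.050 × 1.017 ≈ 1.18594.
Nominal growth factor: 1.58867. Real growth factor = 1.58867 / 1.18594 ≈ 1.33958.
Total real return ≈ 33.9582%.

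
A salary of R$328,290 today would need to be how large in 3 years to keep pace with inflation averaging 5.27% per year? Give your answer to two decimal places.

Cumulative price-level factor: (1+5.27%)^3 ≈ 1.1665782332.
Multiplying R$328,290 by the price-level factor gives the future nominal sum.

R$382,975.97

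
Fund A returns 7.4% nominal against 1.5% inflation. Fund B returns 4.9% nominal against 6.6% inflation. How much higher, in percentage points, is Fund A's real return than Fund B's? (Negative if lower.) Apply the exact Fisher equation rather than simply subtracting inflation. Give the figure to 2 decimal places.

Fund A real return: 1.074/1.015 − 1 = 5.813%.
Fund B real return: 1.049/1.066 − 1 = -1.595%.
Difference: 5.813 − (-1.595) = 7.408 pp.

7.41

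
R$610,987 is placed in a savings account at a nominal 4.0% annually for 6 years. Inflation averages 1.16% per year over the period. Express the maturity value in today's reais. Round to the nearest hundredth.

R$721,404.89

Nominal value at maturity: R$610,987 × (1 + 4.0%)^6 ≈ R$773,093.47.
Price-level factor over 6 years: (1 + 1.16%)^6 ≈ 1.0716498908.
Dividing the nominal maturity value by the price-level factor gives the value in today's money.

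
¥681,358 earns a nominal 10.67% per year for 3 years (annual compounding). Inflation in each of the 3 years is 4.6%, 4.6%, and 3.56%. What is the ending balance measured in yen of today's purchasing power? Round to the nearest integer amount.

Nominal value at maturity: ¥681,358 × (1 + 10.67%)^3 ≈ ¥923,560.
Price-level factor over 3 years: 1.046 × 1.046 × 1.0356 = 1.1330665296.
The maturity value deflated by that factor is the answer in today's purchasing power.

¥815,098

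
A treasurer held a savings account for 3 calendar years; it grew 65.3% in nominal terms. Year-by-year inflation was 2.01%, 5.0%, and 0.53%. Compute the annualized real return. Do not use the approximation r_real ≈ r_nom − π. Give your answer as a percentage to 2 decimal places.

Cumulative inflation factor: 1.0201 × 1.050 × 1.0053 ≈ 1.07678.
Nominal growth factor: 1.65300. Real growth factor = 1.65300 / 1.07678 ≈ 1.53513.
Annualized: 1.53513^(1/3) − 1 ≈ 0.15358.

15.36%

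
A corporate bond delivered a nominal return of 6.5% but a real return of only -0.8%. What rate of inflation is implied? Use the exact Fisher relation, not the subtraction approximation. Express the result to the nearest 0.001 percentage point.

From (1+r_nom) = (1+r_real)(1+π), we get 1+π = (1 + 6.5%)/(1 − 0.8%) = 1.065/0.992 ≈ 1.07359.
So π ≈ 7.3589%.

7.359%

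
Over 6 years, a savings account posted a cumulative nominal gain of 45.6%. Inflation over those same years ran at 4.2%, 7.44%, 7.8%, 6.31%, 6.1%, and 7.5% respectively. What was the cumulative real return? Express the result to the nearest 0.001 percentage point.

-0.503%

Cumulative inflation factor: 1.042 × 1.0744 × 1.078 × 1.0631 × 1.061 × 1.075 ≈ 1.46336.
Nominal growth factor: 1.45600. Real growth factor = 1.45600 / 1.46336 ≈ 0.99497.
Total real return ≈ -0.5028%.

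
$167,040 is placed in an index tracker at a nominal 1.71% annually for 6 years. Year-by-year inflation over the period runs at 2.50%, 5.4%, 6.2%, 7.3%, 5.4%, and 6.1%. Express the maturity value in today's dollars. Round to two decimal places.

$134,325.26

Nominal value at maturity: $167,040 × (1 + 1.71%)^6 ≈ $184,927.89.
Price-level factor over 6 years: 1.0250 × 1.054 × 1.062 × 1.073 × 1.054 × 1.061 ≈ 1.3767171095.
The maturity value deflated by that factor is the answer in today's purchasing power.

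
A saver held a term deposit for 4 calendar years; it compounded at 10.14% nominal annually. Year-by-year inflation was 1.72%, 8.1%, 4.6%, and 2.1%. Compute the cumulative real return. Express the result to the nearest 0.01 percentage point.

Cumulative inflation factor: 1.0172 × 1.081 × 1.046 × 1.021 ≈ 1.17433.
Nominal growth factor: 1.47157. Real growth factor = 1.47157 / 1.17433 ≈ 1.25311.
Total real return ≈ 25.3115%.

25.31%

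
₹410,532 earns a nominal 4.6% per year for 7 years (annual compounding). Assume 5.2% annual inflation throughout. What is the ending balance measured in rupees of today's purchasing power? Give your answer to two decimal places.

₹394,419.73

Nominal value at maturity: ₹410,532 × (1 + 4.6%)^7 ≈ ₹562,430.43.
Price-level factor over 7 years: (1 + 5.2%)^7 ≈ 1.4259693103.
The maturity value deflated by that factor is the answer in today's purchasing power.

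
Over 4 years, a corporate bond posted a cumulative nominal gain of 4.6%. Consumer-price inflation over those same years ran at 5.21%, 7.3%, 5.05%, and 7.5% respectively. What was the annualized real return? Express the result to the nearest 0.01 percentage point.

Cumulative inflation factor: 1.0521 × 1.073 × 1.0505 × 1.075 ≈ 1.27486.
Nominal growth factor: 1.04600. Real growth factor = 1.04600 / 1.27486 ≈ 0.82048.
Annualized: 0.82048^(1/4) − 1 ≈ -0.04826.

-4.83%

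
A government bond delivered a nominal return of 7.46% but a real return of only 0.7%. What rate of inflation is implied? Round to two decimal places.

6.71%

From (1+r_nom) = (1+r_real)(1+π), we get 1+π = (1 + 7.46%)/(1 + 0.7%) = 1.0746/1.007 ≈ 1.06713.
So π ≈ 6.7130%.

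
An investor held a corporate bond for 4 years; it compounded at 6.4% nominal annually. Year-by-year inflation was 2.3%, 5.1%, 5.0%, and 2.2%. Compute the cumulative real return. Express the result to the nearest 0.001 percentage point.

Cumulative inflation factor: 1.023 × 1.051 × 1.050 × 1.022 ≈ 1.15377.
Nominal growth factor: 1.28164. Real growth factor = 1.28164 / 1.15377 ≈ 1.11083.
Total real return ≈ 11.0831%.

11.083%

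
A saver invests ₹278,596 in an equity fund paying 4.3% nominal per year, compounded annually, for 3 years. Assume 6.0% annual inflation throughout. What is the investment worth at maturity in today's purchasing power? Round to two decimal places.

Nominal value at maturity: ₹278,596 × (1 + 4.3%)^3 ≈ ₹316,102.41.
Price-level factor over 3 years: (1 + 6.0%)^3 = 1.191016.
The maturity value deflated by that factor is the answer in today's purchasing power.

₹265,405.68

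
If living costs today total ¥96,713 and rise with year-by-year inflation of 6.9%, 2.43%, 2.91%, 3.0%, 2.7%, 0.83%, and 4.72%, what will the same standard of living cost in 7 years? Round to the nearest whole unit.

Cumulative price-level factor: 1.069 × 1.0243 × 1.0291 × 1.030 × 1.027 × 1.0083 × 1.0472 ≈ 1.2586052099.
Multiplying ¥96,713 by the price-level factor gives the future nominal sum.

¥121,723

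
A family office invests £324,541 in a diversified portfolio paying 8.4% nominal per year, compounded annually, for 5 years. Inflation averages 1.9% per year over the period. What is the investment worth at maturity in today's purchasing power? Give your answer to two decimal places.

Nominal value at maturity: £324,541 × (1 + 8.4%)^5 ≈ £485,753.55.
Price-level factor over 5 years: (1 + 1.9%)^5 ≈ 1.0986792441.
Dividing the nominal maturity value by the price-level factor gives the value in today's money.

£442,124.99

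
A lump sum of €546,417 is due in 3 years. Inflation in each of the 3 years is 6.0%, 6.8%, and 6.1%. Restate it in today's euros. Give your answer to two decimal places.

€454,916.51

Price-level factor over 3 years: 1.060 × 1.068 × 1.061 = 1.20113688.
Purchasing power today: €546,417 divided by that factor.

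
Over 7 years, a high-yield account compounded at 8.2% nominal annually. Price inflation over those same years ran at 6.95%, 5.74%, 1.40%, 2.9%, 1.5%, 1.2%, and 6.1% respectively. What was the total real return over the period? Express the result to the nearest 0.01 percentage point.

Cumulative inflation factor: 1.0695 × 1.0574 × 1.0140 × 1.029 × 1.015 × 1.012 × 1.061 ≈ 1.28598.
Nominal growth factor: 1.73616. Real growth factor = 1.73616 / 1.28598 ≈ 1.35007.
Total real return ≈ 35.0067%.

35.01%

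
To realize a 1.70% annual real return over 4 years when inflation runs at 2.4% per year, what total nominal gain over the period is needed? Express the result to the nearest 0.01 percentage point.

Required annual nominal rate: (1+1.70%)(1+2.4%) − 1 = 4.1408%.
Cumulative over 4 years: (1 + 0.041408)^4 − 1 ≈ 0.17621.

17.62%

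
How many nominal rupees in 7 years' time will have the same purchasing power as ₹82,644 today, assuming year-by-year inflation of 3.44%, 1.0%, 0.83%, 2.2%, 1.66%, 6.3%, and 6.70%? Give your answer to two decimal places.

₹102,591.10

Cumulative price-level factor: 1.0344 × 1.010 × 1.0083 × 1.022 × 1.0166 × 1.063 × 1.0670 ≈ 1.2413616888.
Multiplying ₹82,644 by the price-level factor gives the future nominal sum.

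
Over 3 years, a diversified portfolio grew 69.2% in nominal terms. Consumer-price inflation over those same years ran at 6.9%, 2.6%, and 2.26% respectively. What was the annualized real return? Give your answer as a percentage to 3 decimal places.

14.689%

Cumulative inflation factor: 1.069 × 1.026 × 1.0226 ≈ 1.12158.
Nominal growth factor: 1.69200. Real growth factor = 1.69200 / 1.12158 ≈ 1.50858.
Annualized: 1.50858^(1/3) − 1 ≈ 0.14689.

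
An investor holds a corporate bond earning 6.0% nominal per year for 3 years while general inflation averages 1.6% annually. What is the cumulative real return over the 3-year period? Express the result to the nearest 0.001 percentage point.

13.563%

The annual real rate is (1+6.0%)/(1+1.6%) − 1 = 4.3307%.
Compounded over 3 years: (1 + 0.043307)^3 − 1 ≈ 0.13563.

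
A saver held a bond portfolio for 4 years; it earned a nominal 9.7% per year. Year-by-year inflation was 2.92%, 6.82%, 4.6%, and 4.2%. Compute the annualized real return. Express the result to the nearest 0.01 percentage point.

4.85%

Cumulative inflation factor: 1.0292 × 1.0682 × 1.046 × 1.042 ≈ 1.19826.
Nominal growth factor: 1.44819. Real growth factor = 1.44819 / 1.19826 ≈ 1.20858.
Annualized: 1.20858^(1/4) − 1 ≈ 0.04850.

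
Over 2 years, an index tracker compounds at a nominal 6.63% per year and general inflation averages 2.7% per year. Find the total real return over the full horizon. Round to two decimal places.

The annual real rate is (1+6.63%)/(1+2.7%) − 1 = 3.8267%.
Compounded over 2 years: (1 + 0.038267)^2 − 1 ≈ 0.07800.

7.80%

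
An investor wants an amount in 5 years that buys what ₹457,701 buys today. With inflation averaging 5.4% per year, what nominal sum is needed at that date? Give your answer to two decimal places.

Cumulative price-level factor: (1+5.4%)^5 ≈ 1.3007776144.
Multiplying ₹457,701 by the price-level factor gives the future nominal sum.

₹595,367.21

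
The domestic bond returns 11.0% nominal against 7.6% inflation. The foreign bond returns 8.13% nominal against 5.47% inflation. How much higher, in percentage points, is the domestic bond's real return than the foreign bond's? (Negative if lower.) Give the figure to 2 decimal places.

The domestic bond real return: 1.110/1.076 − 1 = 3.160%.
The foreign bond real return: 1.0813/1.0547 − 1 = 2.522%.
Difference: 3.160 − 2.522 = 0.638 pp.

0.64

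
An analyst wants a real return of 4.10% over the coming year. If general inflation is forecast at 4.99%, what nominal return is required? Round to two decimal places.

By the Fisher equation, 1 + r_nom = (1 + 4.10%)(1 + 4.99%) = 1.0410 × 1.0499 = 1.0929459.
So r_nom = 9.29459%.

9.29%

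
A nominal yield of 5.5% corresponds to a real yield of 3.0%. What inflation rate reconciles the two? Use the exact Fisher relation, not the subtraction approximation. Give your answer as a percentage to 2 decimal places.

2.43%

From (1+r_nom) = (1+r_real)(1+π), we get 1+π = (1 + 5.5%)/(1 + 3.0%) = 1.055/1.030 ≈ 1.02427.
So π ≈ 2.4272%.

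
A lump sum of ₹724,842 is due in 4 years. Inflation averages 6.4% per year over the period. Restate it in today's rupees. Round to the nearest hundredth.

Price-level factor over 4 years: (1 + 6.4%)^4 ≈ 1.2816413532.
Purchasing power today: ₹724,842 divided by that factor.

₹565,557.59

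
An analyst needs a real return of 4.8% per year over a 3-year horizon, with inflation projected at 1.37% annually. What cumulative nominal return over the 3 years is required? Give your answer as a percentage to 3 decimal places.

Required annual nominal rate: (1+4.8%)(1+1.37%) − 1 = 6.23576%.
Cumulative over 3 years: (1 + 0.0623576)^3 − 1 ≈ 0.19898.

19.898%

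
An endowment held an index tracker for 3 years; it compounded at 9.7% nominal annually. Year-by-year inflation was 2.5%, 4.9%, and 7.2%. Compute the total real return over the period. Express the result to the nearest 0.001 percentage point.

14.532%

Cumulative inflation factor: 1.025 × 1.049 × 1.072 ≈ 1.15264.
Nominal growth factor: 1.32014. Real growth factor = 1.32014 / 1.15264 ≈ 1.14532.
Total real return ≈ 14.5317%.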